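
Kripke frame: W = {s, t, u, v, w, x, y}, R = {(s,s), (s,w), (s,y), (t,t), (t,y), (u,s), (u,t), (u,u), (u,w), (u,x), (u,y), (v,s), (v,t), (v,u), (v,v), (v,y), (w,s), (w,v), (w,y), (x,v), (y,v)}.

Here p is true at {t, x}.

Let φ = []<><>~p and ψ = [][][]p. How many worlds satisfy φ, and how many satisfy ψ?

For []<><>~p:
s: successors {s, w, y}; <><>~p there: s:T, w:T, y:T. ✓
t: successors {t, y}; <><>~p there: t:T, y:T. ✓
u: successors {s, t, u, w, x, y}; <><>~p there: s:T, t:T, u:T, w:T, x:T, y:T. ✓
v: successors {s, t, u, v, y}; <><>~p there: s:T, t:T, u:T, v:T, y:T. ✓
w: successors {s, v, y}; <><>~p there: s:T, v:T, y:T. ✓
x: successors {v}; <><>~p there: v:T. ✓
y: successors {v}; <><>~p there: v:T. ✓
— 7 worlds.
For [][][]p:
s: successors {s, w, y}; [][]p there: s:F, w:F, y:F. ✗
t: successors {t, y}; [][]p there: t:F, y:F. ✗
u: successors {s, t, u, w, x, y}; [][]p there: s:F, t:F, u:F, w:F, x:F, y:F. ✗
v: successors {s, t, u, v, y}; [][]p there: s:F, t:F, u:F, v:F, y:F. ✗
w: successors {s, v, y}; [][]p there: s:F, v:F, y:F. ✗
x: successors {v}; [][]p there: v:F. ✗
y: successors {v}; [][]p there: v:F. ✗
— 0 worlds.

7 and 0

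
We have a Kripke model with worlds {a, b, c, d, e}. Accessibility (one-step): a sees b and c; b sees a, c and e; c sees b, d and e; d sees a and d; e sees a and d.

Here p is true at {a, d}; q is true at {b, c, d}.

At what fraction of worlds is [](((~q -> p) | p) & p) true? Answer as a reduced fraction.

2/5

a: successors {b, c}; ((~q -> p) | p) & p there: b:F, c:F. ✗
b: successors {a, c, e}; ((~q -> p) | p) & p there: a:T, c:F, e:F. ✗
c: successors {b, d, e}; ((~q -> p) | p) & p there: b:F, d:T, e:F. ✗
d: successors {a, d}; ((~q -> p) | p) & p there: a:T, d:T. ✓
e: successors {a, d}; ((~q -> p) | p) & p there: a:T, d:T. ✓
That's 2 of 5 worlds, so 2/5.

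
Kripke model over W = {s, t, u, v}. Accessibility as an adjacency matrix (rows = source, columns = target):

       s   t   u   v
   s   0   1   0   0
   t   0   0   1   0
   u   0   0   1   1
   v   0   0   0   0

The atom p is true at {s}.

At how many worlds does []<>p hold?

s: successors {t}; <>p there: t:F. ✗
t: successors {u}; <>p there: u:F. ✗
u: successors {u, v}; <>p there: u:F, v:F. ✗
v: no successors, so []<>p holds vacuously. ✓
Satisfying worlds: {v}.

1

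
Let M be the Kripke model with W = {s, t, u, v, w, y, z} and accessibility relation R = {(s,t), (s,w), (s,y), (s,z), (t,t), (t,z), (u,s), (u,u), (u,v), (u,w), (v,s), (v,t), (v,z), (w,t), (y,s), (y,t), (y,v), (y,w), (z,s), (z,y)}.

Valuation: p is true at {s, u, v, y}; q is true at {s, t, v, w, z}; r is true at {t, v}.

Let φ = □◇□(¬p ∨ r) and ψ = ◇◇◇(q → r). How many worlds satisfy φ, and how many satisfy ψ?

4 and 7

For □◇□(¬p ∨ r):
s: successors {t, w, y, z}; ◇□(¬p ∨ r) there: t:T, w:T, y:T, z:F. ✗
t: successors {t, z}; ◇□(¬p ∨ r) there: t:T, z:F. ✗
u: successors {s, u, v, w}; ◇□(¬p ∨ r) there: s:T, u:T, v:T, w:T. ✓
v: successors {s, t, z}; ◇□(¬p ∨ r) there: s:T, t:T, z:F. ✗
w: successors {t}; ◇□(¬p ∨ r) there: t:T. ✓
y: successors {s, t, v, w}; ◇□(¬p ∨ r) there: s:T, t:T, v:T, w:T. ✓
z: successors {s, y}; ◇□(¬p ∨ r) there: s:T, y:T. ✓
— 4 worlds.
For ◇◇◇(q → r):
s: successors {t, w, y, z}; ◇◇(q → r) there: t:T, w:T, y:T, z:T. ✓
t: successors {t, z}; ◇◇(q → r) there: t:T, z:T. ✓
u: successors {s, u, v, w}; ◇◇(q → r) there: s:T, u:T, v:T, w:T. ✓
v: successors {s, t, z}; ◇◇(q → r) there: s:T, t:T, z:T. ✓
w: successors {t}; ◇◇(q → r) there: t:T. ✓
y: successors {s, t, v, w}; ◇◇(q → r) there: s:T, t:T, v:T, w:T. ✓
z: successors {s, y}; ◇◇(q → r) there: s:T, y:T. ✓
— 7 worlds.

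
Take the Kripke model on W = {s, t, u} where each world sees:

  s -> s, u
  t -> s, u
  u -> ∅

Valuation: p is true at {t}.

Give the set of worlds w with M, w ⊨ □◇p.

{u}

s: successors {s, u}; ◇p there: s:F, u:F. ✗
t: successors {s, u}; ◇p there: s:F, u:F. ✗
u: no successors, so □◇p holds vacuously. ✓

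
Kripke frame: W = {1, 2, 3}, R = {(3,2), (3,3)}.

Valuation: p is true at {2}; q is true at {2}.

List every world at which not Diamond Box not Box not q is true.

{1, 2}

1: Diamond Box not Box not q is F. ✓
2: Diamond Box not Box not q is F. ✓
3: Diamond Box not Box not q is T. ✗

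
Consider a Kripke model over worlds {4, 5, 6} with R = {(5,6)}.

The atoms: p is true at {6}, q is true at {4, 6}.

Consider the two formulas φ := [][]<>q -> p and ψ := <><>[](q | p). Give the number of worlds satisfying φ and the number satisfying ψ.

1 and 0

For [][]<>q -> p:
4: [][]<>q is T, p is F. ✗
5: [][]<>q is T, p is F. ✗
6: [][]<>q is T, p is T. ✓
— 1 world.
For <><>[](q | p):
4: no successors, so <><>[](q | p) fails. ✗
5: successors {6}; <>[](q | p) there: 6:F. ✗
6: no successors, so <><>[](q | p) fails. ✗
— 0 worlds.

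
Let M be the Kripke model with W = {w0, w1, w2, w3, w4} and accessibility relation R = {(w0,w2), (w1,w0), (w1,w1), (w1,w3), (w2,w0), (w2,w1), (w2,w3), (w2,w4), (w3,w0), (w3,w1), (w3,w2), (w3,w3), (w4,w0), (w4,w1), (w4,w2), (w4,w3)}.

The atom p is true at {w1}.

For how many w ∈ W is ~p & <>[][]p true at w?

w0: ~p is T, <>[][]p is F. ✗
w1: ~p is F, <>[][]p is F. ✗
w2: ~p is T, <>[][]p is F. ✗
w3: ~p is T, <>[][]p is F. ✗
w4: ~p is T, <>[][]p is F. ✗
Satisfying worlds: ∅.

0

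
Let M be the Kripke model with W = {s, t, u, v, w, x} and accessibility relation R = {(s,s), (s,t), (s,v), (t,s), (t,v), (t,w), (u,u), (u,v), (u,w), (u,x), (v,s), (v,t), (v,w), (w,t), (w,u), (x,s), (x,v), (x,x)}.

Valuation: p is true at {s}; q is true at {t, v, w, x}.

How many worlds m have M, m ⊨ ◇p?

4

s: successors {s, t, v}; p there: s:T, t:F, v:F. ✓
t: successors {s, v, w}; p there: s:T, v:F, w:F. ✓
u: successors {u, v, w, x}; p there: u:F, v:F, w:F, x:F. ✗
v: successors {s, t, w}; p there: s:T, t:F, w:F. ✓
w: successors {t, u}; p there: t:F, u:F. ✗
x: successors {s, v, x}; p there: s:T, v:F, x:F. ✓
Satisfying worlds: {s, t, v, x}.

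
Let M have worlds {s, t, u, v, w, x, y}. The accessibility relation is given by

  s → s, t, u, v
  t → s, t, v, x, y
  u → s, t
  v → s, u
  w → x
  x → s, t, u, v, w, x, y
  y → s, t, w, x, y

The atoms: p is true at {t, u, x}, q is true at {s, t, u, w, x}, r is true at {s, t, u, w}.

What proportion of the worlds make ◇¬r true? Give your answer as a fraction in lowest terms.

5/7

s: successors {s, t, u, v}; ¬r there: s:F, t:F, u:F, v:T. ✓
t: successors {s, t, v, x, y}; ¬r there: s:F, t:F, v:T, x:T, y:T. ✓
u: successors {s, t}; ¬r there: s:F, t:F. ✗
v: successors {s, u}; ¬r there: s:F, u:F. ✗
w: successors {x}; ¬r there: x:T. ✓
x: successors {s, t, u, v, w, x, y}; ¬r there: s:F, t:F, u:F, v:T, w:F, x:T, y:T. ✓
y: successors {s, t, w, x, y}; ¬r there: s:F, t:F, w:F, x:T, y:T. ✓
That's 5 of 7 worlds, so 5/7.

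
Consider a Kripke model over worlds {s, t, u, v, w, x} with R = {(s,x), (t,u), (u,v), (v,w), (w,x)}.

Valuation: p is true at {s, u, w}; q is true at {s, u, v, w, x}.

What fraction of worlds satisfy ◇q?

5/6

s: successors {x}; q there: x:T. ✓
t: successors {u}; q there: u:T. ✓
u: successors {v}; q there: v:T. ✓
v: successors {w}; q there: w:T. ✓
w: successors {x}; q there: x:T. ✓
x: no successors, so ◇q fails. ✗
That's 5 of 6 worlds, so 5/6.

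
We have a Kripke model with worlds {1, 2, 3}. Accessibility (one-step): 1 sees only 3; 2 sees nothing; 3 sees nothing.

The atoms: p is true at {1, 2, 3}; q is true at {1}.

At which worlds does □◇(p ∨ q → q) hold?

1: successors {3}; ◇(p ∨ q → q) there: 3:F. ✗
2: no successors, so □◇(p ∨ q → q) holds vacuously. ✓
3: no successors, so □◇(p ∨ q → q) holds vacuously. ✓

{2, 3}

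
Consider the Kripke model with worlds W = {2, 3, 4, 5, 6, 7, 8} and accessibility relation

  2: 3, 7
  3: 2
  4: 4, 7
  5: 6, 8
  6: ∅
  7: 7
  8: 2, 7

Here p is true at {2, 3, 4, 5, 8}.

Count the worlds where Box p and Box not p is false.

2: Box p is F, Box not p is F. ✗
3: Box p is T, Box not p is F. ✗
4: Box p is F, Box not p is F. ✗
5: Box p is F, Box not p is F. ✗
6: Box p is T, Box not p is T. ✓
7: Box p is F, Box not p is T. ✗
8: Box p is F, Box not p is F. ✗
Satisfying worlds: {6}.
So Box p and Box not p fails at the other 6 worlds.

6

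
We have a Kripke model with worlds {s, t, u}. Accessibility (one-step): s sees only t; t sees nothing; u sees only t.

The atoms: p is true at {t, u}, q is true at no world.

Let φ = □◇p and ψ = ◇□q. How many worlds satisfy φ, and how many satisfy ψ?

1 and 2

For □◇p:
s: successors {t}; ◇p there: t:F. ✗
t: no successors, so □◇p holds vacuously. ✓
u: successors {t}; ◇p there: t:F. ✗
— 1 world.
For ◇□q:
s: successors {t}; □q there: t:T. ✓
t: no successors, so ◇□q fails. ✗
u: successors {t}; □q there: t:T. ✓
— 2 worlds.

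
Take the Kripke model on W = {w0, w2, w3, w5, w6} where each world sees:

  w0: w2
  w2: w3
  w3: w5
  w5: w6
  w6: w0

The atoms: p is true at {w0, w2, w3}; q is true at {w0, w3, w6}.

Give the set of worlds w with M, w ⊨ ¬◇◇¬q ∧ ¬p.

{w5}

w0: ¬◇◇¬q is T, ¬p is F. ✗
w2: ¬◇◇¬q is F, ¬p is F. ✗
w3: ¬◇◇¬q is T, ¬p is F. ✗
w5: ¬◇◇¬q is T, ¬p is T. ✓
w6: ¬◇◇¬q is F, ¬p is T. ✗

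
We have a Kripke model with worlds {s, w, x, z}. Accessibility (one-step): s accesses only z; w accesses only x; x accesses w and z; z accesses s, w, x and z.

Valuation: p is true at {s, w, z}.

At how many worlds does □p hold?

s: successors {z}; p there: z:T. ✓
w: successors {x}; p there: x:F. ✗
x: successors {w, z}; p there: w:T, z:T. ✓
z: successors {s, w, x, z}; p there: s:T, w:T, x:F, z:T. ✗
Satisfying worlds: {s, x}.

2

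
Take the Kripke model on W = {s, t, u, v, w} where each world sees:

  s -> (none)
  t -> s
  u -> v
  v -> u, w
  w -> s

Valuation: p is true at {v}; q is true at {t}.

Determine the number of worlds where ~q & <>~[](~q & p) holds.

2

s: ~q is T, <>~[](~q & p) is F. ✗
t: ~q is F, <>~[](~q & p) is F. ✗
u: ~q is T, <>~[](~q & p) is T. ✓
v: ~q is T, <>~[](~q & p) is T. ✓
w: ~q is T, <>~[](~q & p) is F. ✗
Satisfying worlds: {u, v}.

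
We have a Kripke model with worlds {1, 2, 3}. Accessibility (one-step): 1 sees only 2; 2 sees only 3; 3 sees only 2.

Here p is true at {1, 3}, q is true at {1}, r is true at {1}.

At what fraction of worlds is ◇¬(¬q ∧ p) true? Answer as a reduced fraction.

2/3

1: successors {2}; ¬(¬q ∧ p) there: 2:T. ✓
2: successors {3}; ¬(¬q ∧ p) there: 3:F. ✗
3: successors {2}; ¬(¬q ∧ p) there: 2:T. ✓
That's 2 of 3 worlds, so 2/3.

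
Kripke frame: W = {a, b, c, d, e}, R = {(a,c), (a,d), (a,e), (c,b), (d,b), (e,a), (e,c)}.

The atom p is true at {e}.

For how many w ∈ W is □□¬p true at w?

4

a: successors {c, d, e}; □¬p there: c:T, d:T, e:T. ✓
b: no successors, so □□¬p holds vacuously. ✓
c: successors {b}; □¬p there: b:T. ✓
d: successors {b}; □¬p there: b:T. ✓
e: successors {a, c}; □¬p there: a:F, c:T. ✗
Satisfying worlds: {a, b, c, d}.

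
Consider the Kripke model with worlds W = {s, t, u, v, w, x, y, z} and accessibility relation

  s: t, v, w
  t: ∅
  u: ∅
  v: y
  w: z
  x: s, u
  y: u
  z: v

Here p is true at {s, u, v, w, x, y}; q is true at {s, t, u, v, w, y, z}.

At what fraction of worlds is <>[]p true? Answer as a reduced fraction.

s: successors {t, v, w}; []p there: t:T, v:T, w:F. ✓
t: no successors, so <>[]p fails. ✗
u: no successors, so <>[]p fails. ✗
v: successors {y}; []p there: y:T. ✓
w: successors {z}; []p there: z:T. ✓
x: successors {s, u}; []p there: s:F, u:T. ✓
y: successors {u}; []p there: u:T. ✓
z: successors {v}; []p there: v:T. ✓
That's 6 of 8 worlds, so 6/8 = 3/4.

3/4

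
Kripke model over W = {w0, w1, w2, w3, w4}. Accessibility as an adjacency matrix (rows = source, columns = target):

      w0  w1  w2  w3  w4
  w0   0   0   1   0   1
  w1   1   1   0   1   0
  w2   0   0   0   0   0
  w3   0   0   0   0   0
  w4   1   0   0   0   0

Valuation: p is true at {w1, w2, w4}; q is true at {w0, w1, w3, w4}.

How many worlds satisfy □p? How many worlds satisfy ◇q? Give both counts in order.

For □p:
w0: successors {w2, w4}; p there: w2:T, w4:T. ✓
w1: successors {w0, w1, w3}; p there: w0:F, w1:T, w3:F. ✗
w2: no successors, so □p holds vacuously. ✓
w3: no successors, so □p holds vacuously. ✓
w4: successors {w0}; p there: w0:F. ✗
— 3 worlds.
For ◇q:
w0: successors {w2, w4}; q there: w2:F, w4:T. ✓
w1: successors {w0, w1, w3}; q there: w0:T, w1:T, w3:T. ✓
w2: no successors, so ◇q fails. ✗
w3: no successors, so ◇q fails. ✗
w4: successors {w0}; q there: w0:T. ✓
— 3 worlds.

3 and 3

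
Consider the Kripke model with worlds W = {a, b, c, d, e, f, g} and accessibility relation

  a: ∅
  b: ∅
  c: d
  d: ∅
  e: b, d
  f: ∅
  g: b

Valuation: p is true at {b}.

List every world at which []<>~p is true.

{a, b, d, f}

a: no successors, so []<>~p holds vacuously. ✓
b: no successors, so []<>~p holds vacuously. ✓
c: successors {d}; <>~p there: d:F. ✗
d: no successors, so []<>~p holds vacuously. ✓
e: successors {b, d}; <>~p there: b:F, d:F. ✗
f: no successors, so []<>~p holds vacuously. ✓
g: successors {b}; <>~p there: b:F. ✗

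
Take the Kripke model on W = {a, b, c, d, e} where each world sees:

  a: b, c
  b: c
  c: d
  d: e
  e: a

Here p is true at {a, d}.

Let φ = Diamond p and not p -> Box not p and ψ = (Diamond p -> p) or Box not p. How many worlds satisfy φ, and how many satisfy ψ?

For Diamond p and not p -> Box not p:
a: Diamond p and not p is F, Box not p is T. ✓
b: Diamond p and not p is F, Box not p is T. ✓
c: Diamond p and not p is T, Box not p is F. ✗
d: Diamond p and not p is F, Box not p is T. ✓
e: Diamond p and not p is T, Box not p is F. ✗
— 3 worlds.
For (Diamond p -> p) or Box not p:
a: Diamond p -> p is T, Box not p is T. ✓
b: Diamond p -> p is T, Box not p is T. ✓
c: Diamond p -> p is F, Box not p is F. ✗
d: Diamond p -> p is T, Box not p is T. ✓
e: Diamond p -> p is F, Box not p is F. ✗
— 3 worlds.

3 and 3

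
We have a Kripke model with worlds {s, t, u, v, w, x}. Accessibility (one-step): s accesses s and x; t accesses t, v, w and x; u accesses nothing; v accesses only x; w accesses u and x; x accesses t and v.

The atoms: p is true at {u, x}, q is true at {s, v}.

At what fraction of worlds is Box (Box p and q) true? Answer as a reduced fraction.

1/6

s: successors {s, x}; Box p and q there: s:F, x:F. ✗
t: successors {t, v, w, x}; Box p and q there: t:F, v:T, w:F, x:F. ✗
u: no successors, so Box (Box p and q) holds vacuously. ✓
v: successors {x}; Box p and q there: x:F. ✗
w: successors {u, x}; Box p and q there: u:F, x:F. ✗
x: successors {t, v}; Box p and q there: t:F, v:T. ✗
That's 1 of 6 worlds, so 1/6.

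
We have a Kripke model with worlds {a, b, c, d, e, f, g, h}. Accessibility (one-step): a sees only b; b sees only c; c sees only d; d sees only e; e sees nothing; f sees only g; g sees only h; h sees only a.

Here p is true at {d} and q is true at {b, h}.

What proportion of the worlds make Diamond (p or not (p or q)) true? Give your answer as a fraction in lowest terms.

a: successors {b}; p or not (p or q) there: b:F. ✗
b: successors {c}; p or not (p or q) there: c:T. ✓
c: successors {d}; p or not (p or q) there: d:T. ✓
d: successors {e}; p or not (p or q) there: e:T. ✓
e: no successors, so Diamond (p or not (p or q)) fails. ✗
f: successors {g}; p or not (p or q) there: g:T. ✓
g: successors {h}; p or not (p or q) there: h:F. ✗
h: successors {a}; p or not (p or q) there: a:T. ✓
That's 5 of 8 worlds, so 5/8.

5/8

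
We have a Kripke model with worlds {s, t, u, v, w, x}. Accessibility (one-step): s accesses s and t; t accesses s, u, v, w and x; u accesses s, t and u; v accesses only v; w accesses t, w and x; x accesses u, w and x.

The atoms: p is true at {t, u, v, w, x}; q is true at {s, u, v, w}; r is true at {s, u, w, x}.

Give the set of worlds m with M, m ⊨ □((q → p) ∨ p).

s: successors {s, t}; (q → p) ∨ p there: s:F, t:T. ✗
t: successors {s, u, v, w, x}; (q → p) ∨ p there: s:F, u:T, v:T, w:T, x:T. ✗
u: successors {s, t, u}; (q → p) ∨ p there: s:F, t:T, u:T. ✗
v: successors {v}; (q → p) ∨ p there: v:T. ✓
w: successors {t, w, x}; (q → p) ∨ p there: t:T, w:T, x:T. ✓
x: successors {u, w, x}; (q → p) ∨ p there: u:T, w:T, x:T. ✓

{v, w, x}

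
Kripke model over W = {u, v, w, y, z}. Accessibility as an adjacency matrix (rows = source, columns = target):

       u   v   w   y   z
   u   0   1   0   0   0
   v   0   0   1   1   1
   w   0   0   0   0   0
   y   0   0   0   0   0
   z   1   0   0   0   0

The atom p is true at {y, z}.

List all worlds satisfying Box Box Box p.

{w, y}

u: successors {v}; Box Box p there: v:F. ✗
v: successors {w, y, z}; Box Box p there: w:T, y:T, z:F. ✗
w: no successors, so Box Box Box p holds vacuously. ✓
y: no successors, so Box Box Box p holds vacuously. ✓
z: successors {u}; Box Box p there: u:F. ✗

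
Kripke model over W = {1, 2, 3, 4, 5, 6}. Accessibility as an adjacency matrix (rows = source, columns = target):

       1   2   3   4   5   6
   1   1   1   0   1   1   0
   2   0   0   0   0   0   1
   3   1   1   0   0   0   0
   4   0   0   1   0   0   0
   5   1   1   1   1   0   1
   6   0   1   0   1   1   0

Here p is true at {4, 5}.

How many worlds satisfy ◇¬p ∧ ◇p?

3

1: ◇¬p is T, ◇p is T. ✓
2: ◇¬p is T, ◇p is F. ✗
3: ◇¬p is T, ◇p is F. ✗
4: ◇¬p is T, ◇p is F. ✗
5: ◇¬p is T, ◇p is T. ✓
6: ◇¬p is T, ◇p is T. ✓
Satisfying worlds: {1, 5, 6}.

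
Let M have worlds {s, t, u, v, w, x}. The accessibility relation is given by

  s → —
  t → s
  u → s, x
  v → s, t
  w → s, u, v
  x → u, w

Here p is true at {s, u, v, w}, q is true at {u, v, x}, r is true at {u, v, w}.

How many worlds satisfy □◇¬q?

2

s: no successors, so □◇¬q holds vacuously. ✓
t: successors {s}; ◇¬q there: s:F. ✗
u: successors {s, x}; ◇¬q there: s:F, x:T. ✗
v: successors {s, t}; ◇¬q there: s:F, t:T. ✗
w: successors {s, u, v}; ◇¬q there: s:F, u:T, v:T. ✗
x: successors {u, w}; ◇¬q there: u:T, w:T. ✓
Satisfying worlds: {s, x}.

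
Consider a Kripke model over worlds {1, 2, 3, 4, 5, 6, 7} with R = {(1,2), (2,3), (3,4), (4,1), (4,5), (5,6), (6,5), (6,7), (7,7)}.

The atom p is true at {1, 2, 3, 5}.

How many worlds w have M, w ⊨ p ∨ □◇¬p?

6

1: p is T, □◇¬p is F. ✓
2: p is T, □◇¬p is T. ✓
3: p is T, □◇¬p is F. ✓
4: p is F, □◇¬p is F. ✗
5: p is T, □◇¬p is T. ✓
6: p is F, □◇¬p is T. ✓
7: p is F, □◇¬p is T. ✓
Satisfying worlds: {1, 2, 3, 5, 6, 7}.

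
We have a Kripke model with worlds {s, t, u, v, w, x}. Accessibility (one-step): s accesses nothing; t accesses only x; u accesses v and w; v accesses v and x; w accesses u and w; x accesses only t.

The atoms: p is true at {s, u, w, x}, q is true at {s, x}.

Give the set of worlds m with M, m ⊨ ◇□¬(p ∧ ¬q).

{t, u, v, x}

s: no successors, so ◇□¬(p ∧ ¬q) fails. ✗
t: successors {x}; □¬(p ∧ ¬q) there: x:T. ✓
u: successors {v, w}; □¬(p ∧ ¬q) there: v:T, w:F. ✓
v: successors {v, x}; □¬(p ∧ ¬q) there: v:T, x:T. ✓
w: successors {u, w}; □¬(p ∧ ¬q) there: u:F, w:F. ✗
x: successors {t}; □¬(p ∧ ¬q) there: t:T. ✓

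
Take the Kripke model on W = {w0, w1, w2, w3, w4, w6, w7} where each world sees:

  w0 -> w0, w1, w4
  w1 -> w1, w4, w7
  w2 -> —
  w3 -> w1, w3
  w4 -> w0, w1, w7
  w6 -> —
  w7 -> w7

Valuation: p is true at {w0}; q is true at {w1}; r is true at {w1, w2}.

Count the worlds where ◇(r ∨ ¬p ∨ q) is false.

2

w0: successors {w0, w1, w4}; r ∨ ¬p ∨ q there: w0:F, w1:T, w4:T. ✓
w1: successors {w1, w4, w7}; r ∨ ¬p ∨ q there: w1:T, w4:T, w7:T. ✓
w2: no successors, so ◇(r ∨ ¬p ∨ q) fails. ✗
w3: successors {w1, w3}; r ∨ ¬p ∨ q there: w1:T, w3:T. ✓
w4: successors {w0, w1, w7}; r ∨ ¬p ∨ q there: w0:F, w1:T, w7:T. ✓
w6: no successors, so ◇(r ∨ ¬p ∨ q) fails. ✗
w7: successors {w7}; r ∨ ¬p ∨ q there: w7:T. ✓
Satisfying worlds: {w0, w1, w3, w4, w7}.
So ◇(r ∨ ¬p ∨ q) fails at the other 2 worlds.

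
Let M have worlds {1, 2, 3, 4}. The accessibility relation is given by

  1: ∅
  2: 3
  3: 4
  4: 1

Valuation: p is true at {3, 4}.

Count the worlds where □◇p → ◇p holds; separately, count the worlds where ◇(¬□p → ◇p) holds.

3 and 2

For □◇p → ◇p:
1: □◇p is T, ◇p is F. ✗
2: □◇p is T, ◇p is T. ✓
3: □◇p is F, ◇p is T. ✓
4: □◇p is F, ◇p is F. ✓
— 3 worlds.
For ◇(¬□p → ◇p):
1: no successors, so ◇(¬□p → ◇p) fails. ✗
2: successors {3}; ¬□p → ◇p there: 3:T. ✓
3: successors {4}; ¬□p → ◇p there: 4:F. ✗
4: successors {1}; ¬□p → ◇p there: 1:T. ✓
— 2 worlds.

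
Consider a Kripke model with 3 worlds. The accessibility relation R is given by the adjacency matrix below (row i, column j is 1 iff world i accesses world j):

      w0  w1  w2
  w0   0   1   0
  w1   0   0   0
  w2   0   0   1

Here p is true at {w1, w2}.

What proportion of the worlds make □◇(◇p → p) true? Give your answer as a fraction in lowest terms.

w0: successors {w1}; ◇(◇p → p) there: w1:F. ✗
w1: no successors, so □◇(◇p → p) holds vacuously. ✓
w2: successors {w2}; ◇(◇p → p) there: w2:T. ✓
That's 2 of 3 worlds, so 2/3.

2/3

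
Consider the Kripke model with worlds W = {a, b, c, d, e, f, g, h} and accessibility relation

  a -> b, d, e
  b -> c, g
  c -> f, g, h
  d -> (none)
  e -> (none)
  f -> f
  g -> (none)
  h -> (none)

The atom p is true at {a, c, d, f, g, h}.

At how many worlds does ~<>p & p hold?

a: ~<>p is F, p is T. ✗
b: ~<>p is F, p is F. ✗
c: ~<>p is F, p is T. ✗
d: ~<>p is T, p is T. ✓
e: ~<>p is T, p is F. ✗
f: ~<>p is F, p is T. ✗
g: ~<>p is T, p is T. ✓
h: ~<>p is T, p is T. ✓
Satisfying worlds: {d, g, h}.

3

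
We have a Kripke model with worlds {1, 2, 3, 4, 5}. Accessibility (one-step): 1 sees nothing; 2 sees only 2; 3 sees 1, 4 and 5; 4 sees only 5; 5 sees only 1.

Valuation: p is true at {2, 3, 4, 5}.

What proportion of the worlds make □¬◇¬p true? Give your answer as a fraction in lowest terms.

3/5

1: no successors, so □¬◇¬p holds vacuously. ✓
2: successors {2}; ¬◇¬p there: 2:T. ✓
3: successors {1, 4, 5}; ¬◇¬p there: 1:T, 4:T, 5:F. ✗
4: successors {5}; ¬◇¬p there: 5:F. ✗
5: successors {1}; ¬◇¬p there: 1:T. ✓
That's 3 of 5 worlds, so 3/5.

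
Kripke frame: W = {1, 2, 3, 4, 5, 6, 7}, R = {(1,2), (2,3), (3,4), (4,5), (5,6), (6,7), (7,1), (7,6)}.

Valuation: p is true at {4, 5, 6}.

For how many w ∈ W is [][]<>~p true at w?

4

1: successors {2}; []<>~p there: 2:F. ✗
2: successors {3}; []<>~p there: 3:F. ✗
3: successors {4}; []<>~p there: 4:F. ✗
4: successors {5}; []<>~p there: 5:T. ✓
5: successors {6}; []<>~p there: 6:T. ✓
6: successors {7}; []<>~p there: 7:T. ✓
7: successors {1, 6}; []<>~p there: 1:T, 6:T. ✓
Satisfying worlds: {4, 5, 6, 7}.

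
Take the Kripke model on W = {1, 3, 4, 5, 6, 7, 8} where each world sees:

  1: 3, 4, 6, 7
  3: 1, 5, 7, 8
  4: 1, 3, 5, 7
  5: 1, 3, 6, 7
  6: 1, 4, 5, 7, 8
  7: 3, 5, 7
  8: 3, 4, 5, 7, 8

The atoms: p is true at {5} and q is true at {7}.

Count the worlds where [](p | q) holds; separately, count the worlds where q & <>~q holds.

0 and 1

For [](p | q):
1: successors {3, 4, 6, 7}; p | q there: 3:F, 4:F, 6:F, 7:T. ✗
3: successors {1, 5, 7, 8}; p | q there: 1:F, 5:T, 7:T, 8:F. ✗
4: successors {1, 3, 5, 7}; p | q there: 1:F, 3:F, 5:T, 7:T. ✗
5: successors {1, 3, 6, 7}; p | q there: 1:F, 3:F, 6:F, 7:T. ✗
6: successors {1, 4, 5, 7, 8}; p | q there: 1:F, 4:F, 5:T, 7:T, 8:F. ✗
7: successors {3, 5, 7}; p | q there: 3:F, 5:T, 7:T. ✗
8: successors {3, 4, 5, 7, 8}; p | q there: 3:F, 4:F, 5:T, 7:T, 8:F. ✗
— 0 worlds.
For q & <>~q:
1: q is F, <>~q is T. ✗
3: q is F, <>~q is T. ✗
4: q is F, <>~q is T. ✗
5: q is F, <>~q is T. ✗
6: q is F, <>~q is T. ✗
7: q is T, <>~q is T. ✓
8: q is F, <>~q is T. ✗
— 1 world.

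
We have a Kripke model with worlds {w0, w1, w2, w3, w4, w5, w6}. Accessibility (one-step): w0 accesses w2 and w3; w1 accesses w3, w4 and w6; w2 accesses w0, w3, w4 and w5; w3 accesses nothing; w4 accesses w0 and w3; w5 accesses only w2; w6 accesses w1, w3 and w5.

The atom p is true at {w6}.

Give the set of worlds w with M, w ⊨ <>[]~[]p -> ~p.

{w0, w1, w2, w3, w4, w5}

w0: <>[]~[]p is T, ~p is T. ✓
w1: <>[]~[]p is T, ~p is T. ✓
w2: <>[]~[]p is T, ~p is T. ✓
w3: <>[]~[]p is F, ~p is T. ✓
w4: <>[]~[]p is T, ~p is T. ✓
w5: <>[]~[]p is F, ~p is T. ✓
w6: <>[]~[]p is T, ~p is F. ✗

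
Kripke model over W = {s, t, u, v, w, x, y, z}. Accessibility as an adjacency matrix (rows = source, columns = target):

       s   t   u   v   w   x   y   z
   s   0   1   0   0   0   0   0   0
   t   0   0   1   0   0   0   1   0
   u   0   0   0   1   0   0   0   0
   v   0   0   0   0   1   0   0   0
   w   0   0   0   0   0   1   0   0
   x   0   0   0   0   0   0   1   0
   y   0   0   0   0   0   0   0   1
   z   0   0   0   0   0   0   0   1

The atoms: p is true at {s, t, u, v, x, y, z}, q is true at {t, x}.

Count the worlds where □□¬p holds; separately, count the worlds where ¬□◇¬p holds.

For □□¬p:
s: successors {t}; □¬p there: t:F. ✗
t: successors {u, y}; □¬p there: u:F, y:F. ✗
u: successors {v}; □¬p there: v:T. ✓
v: successors {w}; □¬p there: w:F. ✗
w: successors {x}; □¬p there: x:F. ✗
x: successors {y}; □¬p there: y:F. ✗
y: successors {z}; □¬p there: z:F. ✗
z: successors {z}; □¬p there: z:F. ✗
— 1 world.
For ¬□◇¬p:
s: □◇¬p is F. ✓
t: □◇¬p is F. ✓
u: □◇¬p is T. ✗
v: □◇¬p is F. ✓
w: □◇¬p is F. ✓
x: □◇¬p is F. ✓
y: □◇¬p is F. ✓
z: □◇¬p is F. ✓
— 7 worlds.

1 and 7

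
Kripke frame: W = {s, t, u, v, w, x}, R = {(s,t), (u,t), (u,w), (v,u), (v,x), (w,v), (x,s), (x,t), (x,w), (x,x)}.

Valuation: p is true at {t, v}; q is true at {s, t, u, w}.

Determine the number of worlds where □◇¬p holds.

3

s: successors {t}; ◇¬p there: t:F. ✗
t: no successors, so □◇¬p holds vacuously. ✓
u: successors {t, w}; ◇¬p there: t:F, w:F. ✗
v: successors {u, x}; ◇¬p there: u:T, x:T. ✓
w: successors {v}; ◇¬p there: v:T. ✓
x: successors {s, t, w, x}; ◇¬p there: s:F, t:F, w:F, x:T. ✗
Satisfying worlds: {t, v, w}.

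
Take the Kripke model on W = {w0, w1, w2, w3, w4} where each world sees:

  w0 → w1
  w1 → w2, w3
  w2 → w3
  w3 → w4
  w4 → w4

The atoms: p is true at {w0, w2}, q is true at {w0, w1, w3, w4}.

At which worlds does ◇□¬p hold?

{w1, w2, w3, w4}

w0: successors {w1}; □¬p there: w1:F. ✗
w1: successors {w2, w3}; □¬p there: w2:T, w3:T. ✓
w2: successors {w3}; □¬p there: w3:T. ✓
w3: successors {w4}; □¬p there: w4:T. ✓
w4: successors {w4}; □¬p there: w4:T. ✓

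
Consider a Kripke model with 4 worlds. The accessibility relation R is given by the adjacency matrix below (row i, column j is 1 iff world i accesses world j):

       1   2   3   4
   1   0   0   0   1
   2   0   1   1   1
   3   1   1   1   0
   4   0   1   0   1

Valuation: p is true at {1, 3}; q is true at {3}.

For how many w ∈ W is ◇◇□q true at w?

1: successors {4}; ◇□q there: 4:F. ✗
2: successors {2, 3, 4}; ◇□q there: 2:F, 3:F, 4:F. ✗
3: successors {1, 2, 3}; ◇□q there: 1:F, 2:F, 3:F. ✗
4: successors {2, 4}; ◇□q there: 2:F, 4:F. ✗
Satisfying worlds: ∅.

0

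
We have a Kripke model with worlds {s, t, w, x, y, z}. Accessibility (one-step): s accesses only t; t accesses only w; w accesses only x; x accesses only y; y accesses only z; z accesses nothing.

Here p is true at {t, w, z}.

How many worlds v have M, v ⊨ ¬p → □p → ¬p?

s: ¬p is T, □p → ¬p is T. ✓
t: ¬p is F, □p → ¬p is F. ✓
w: ¬p is F, □p → ¬p is T. ✓
x: ¬p is T, □p → ¬p is T. ✓
y: ¬p is T, □p → ¬p is T. ✓
z: ¬p is F, □p → ¬p is F. ✓
Satisfying worlds: {s, t, w, x, y, z}.

6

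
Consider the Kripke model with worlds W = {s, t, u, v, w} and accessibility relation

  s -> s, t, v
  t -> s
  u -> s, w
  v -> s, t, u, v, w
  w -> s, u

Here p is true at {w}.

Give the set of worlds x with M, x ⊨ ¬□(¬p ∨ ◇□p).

s: □(¬p ∨ ◇□p) is T. ✗
t: □(¬p ∨ ◇□p) is T. ✗
u: □(¬p ∨ ◇□p) is F. ✓
v: □(¬p ∨ ◇□p) is F. ✓
w: □(¬p ∨ ◇□p) is T. ✗

{u, v}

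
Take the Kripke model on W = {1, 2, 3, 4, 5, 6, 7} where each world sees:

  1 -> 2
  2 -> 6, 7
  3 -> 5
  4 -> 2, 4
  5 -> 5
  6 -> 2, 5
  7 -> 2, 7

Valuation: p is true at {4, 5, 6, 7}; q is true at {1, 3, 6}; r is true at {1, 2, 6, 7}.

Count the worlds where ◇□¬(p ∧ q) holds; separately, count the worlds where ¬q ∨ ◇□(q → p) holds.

6 and 7

For ◇□¬(p ∧ q):
1: successors {2}; □¬(p ∧ q) there: 2:F. ✗
2: successors {6, 7}; □¬(p ∧ q) there: 6:T, 7:T. ✓
3: successors {5}; □¬(p ∧ q) there: 5:T. ✓
4: successors {2, 4}; □¬(p ∧ q) there: 2:F, 4:T. ✓
5: successors {5}; □¬(p ∧ q) there: 5:T. ✓
6: successors {2, 5}; □¬(p ∧ q) there: 2:F, 5:T. ✓
7: successors {2, 7}; □¬(p ∧ q) there: 2:F, 7:T. ✓
— 6 worlds.
For ¬q ∨ ◇□(q → p):
1: ¬q is F, ◇□(q → p) is T. ✓
2: ¬q is T, ◇□(q → p) is T. ✓
3: ¬q is F, ◇□(q → p) is T. ✓
4: ¬q is T, ◇□(q → p) is T. ✓
5: ¬q is T, ◇□(q → p) is T. ✓
6: ¬q is F, ◇□(q → p) is T. ✓
7: ¬q is T, ◇□(q → p) is T. ✓
— 7 worlds.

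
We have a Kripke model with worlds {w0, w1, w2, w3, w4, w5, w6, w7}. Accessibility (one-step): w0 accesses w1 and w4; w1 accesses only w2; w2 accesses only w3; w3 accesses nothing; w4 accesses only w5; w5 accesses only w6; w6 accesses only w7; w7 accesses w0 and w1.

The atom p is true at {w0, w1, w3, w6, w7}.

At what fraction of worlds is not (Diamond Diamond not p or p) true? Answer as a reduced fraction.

w0: Diamond Diamond not p or p is T. ✗
w1: Diamond Diamond not p or p is T. ✗
w2: Diamond Diamond not p or p is F. ✓
w3: Diamond Diamond not p or p is T. ✗
w4: Diamond Diamond not p or p is F. ✓
w5: Diamond Diamond not p or p is F. ✓
w6: Diamond Diamond not p or p is T. ✗
w7: Diamond Diamond not p or p is T. ✗
That's 3 of 8 worlds, so 3/8.

3/8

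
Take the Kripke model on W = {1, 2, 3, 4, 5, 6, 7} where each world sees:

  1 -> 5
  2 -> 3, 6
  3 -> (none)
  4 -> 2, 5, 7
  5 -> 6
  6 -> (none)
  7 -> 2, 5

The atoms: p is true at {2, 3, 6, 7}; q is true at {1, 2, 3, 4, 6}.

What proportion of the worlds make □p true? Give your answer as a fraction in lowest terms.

1: successors {5}; p there: 5:F. ✗
2: successors {3, 6}; p there: 3:T, 6:T. ✓
3: no successors, so □p holds vacuously. ✓
4: successors {2, 5, 7}; p there: 2:T, 5:F, 7:T. ✗
5: successors {6}; p there: 6:T. ✓
6: no successors, so □p holds vacuously. ✓
7: successors {2, 5}; p there: 2:T, 5:F. ✗
That's 4 of 7 worlds, so 4/7.

4/7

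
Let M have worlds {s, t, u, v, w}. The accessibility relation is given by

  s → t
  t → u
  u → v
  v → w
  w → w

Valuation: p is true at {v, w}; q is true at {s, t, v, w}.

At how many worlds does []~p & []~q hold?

s: []~p is T, []~q is F. ✗
t: []~p is T, []~q is T. ✓
u: []~p is F, []~q is F. ✗
v: []~p is F, []~q is F. ✗
w: []~p is F, []~q is F. ✗
Satisfying worlds: {t}.

1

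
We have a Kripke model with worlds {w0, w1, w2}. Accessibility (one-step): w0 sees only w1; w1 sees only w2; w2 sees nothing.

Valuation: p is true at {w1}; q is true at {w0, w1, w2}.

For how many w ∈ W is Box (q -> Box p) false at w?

w0: successors {w1}; q -> Box p there: w1:F. ✗
w1: successors {w2}; q -> Box p there: w2:T. ✓
w2: no successors, so Box (q -> Box p) holds vacuously. ✓
Satisfying worlds: {w1, w2}.
So Box (q -> Box p) fails at the other 1 world.

1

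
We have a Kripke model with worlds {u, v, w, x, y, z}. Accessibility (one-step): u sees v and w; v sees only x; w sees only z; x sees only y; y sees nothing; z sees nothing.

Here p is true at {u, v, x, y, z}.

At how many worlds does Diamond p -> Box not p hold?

2

u: Diamond p is T, Box not p is F. ✗
v: Diamond p is T, Box not p is F. ✗
w: Diamond p is T, Box not p is F. ✗
x: Diamond p is T, Box not p is F. ✗
y: Diamond p is F, Box not p is T. ✓
z: Diamond p is F, Box not p is T. ✓
Satisfying worlds: {y, z}.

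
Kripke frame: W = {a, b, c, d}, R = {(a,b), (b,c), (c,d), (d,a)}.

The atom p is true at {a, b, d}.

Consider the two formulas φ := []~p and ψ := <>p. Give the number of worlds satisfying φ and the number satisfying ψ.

For []~p:
a: successors {b}; ~p there: b:F. ✗
b: successors {c}; ~p there: c:T. ✓
c: successors {d}; ~p there: d:F. ✗
d: successors {a}; ~p there: a:F. ✗
— 1 world.
For <>p:
a: successors {b}; p there: b:T. ✓
b: successors {c}; p there: c:F. ✗
c: successors {d}; p there: d:T. ✓
d: successors {a}; p there: a:T. ✓
— 3 worlds.

1 and 3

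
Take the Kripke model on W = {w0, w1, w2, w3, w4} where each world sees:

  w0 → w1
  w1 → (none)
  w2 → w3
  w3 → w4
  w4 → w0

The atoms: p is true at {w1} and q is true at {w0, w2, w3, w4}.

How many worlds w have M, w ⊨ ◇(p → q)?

3

w0: successors {w1}; p → q there: w1:F. ✗
w1: no successors, so ◇(p → q) fails. ✗
w2: successors {w3}; p → q there: w3:T. ✓
w3: successors {w4}; p → q there: w4:T. ✓
w4: successors {w0}; p → q there: w0:T. ✓
Satisfying worlds: {w2, w3, w4}.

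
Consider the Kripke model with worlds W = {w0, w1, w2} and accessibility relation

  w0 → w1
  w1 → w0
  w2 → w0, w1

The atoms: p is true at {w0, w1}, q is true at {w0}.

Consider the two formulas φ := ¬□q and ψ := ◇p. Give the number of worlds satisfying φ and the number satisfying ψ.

For ¬□q:
w0: □q is F. ✓
w1: □q is T. ✗
w2: □q is F. ✓
— 2 worlds.
For ◇p:
w0: successors {w1}; p there: w1:T. ✓
w1: successors {w0}; p there: w0:T. ✓
w2: successors {w0, w1}; p there: w0:T, w1:T. ✓
— 3 worlds.

2 and 3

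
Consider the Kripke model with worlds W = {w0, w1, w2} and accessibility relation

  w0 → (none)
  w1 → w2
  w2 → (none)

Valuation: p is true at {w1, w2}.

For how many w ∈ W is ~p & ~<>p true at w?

1

w0: ~p is T, ~<>p is T. ✓
w1: ~p is F, ~<>p is F. ✗
w2: ~p is F, ~<>p is T. ✗
Satisfying worlds: {w0}.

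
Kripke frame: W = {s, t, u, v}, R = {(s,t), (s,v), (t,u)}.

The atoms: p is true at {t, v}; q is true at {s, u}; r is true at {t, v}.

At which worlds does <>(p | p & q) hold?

{s}

s: successors {t, v}; p | p & q there: t:T, v:T. ✓
t: successors {u}; p | p & q there: u:F. ✗
u: no successors, so <>(p | p & q) fails. ✗
v: no successors, so <>(p | p & q) fails. ✗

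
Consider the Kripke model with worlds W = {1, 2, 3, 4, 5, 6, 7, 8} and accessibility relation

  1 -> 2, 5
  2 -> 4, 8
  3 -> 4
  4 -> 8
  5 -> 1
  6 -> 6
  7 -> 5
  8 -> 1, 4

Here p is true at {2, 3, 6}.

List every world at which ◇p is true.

{1, 6}

1: successors {2, 5}; p there: 2:T, 5:F. ✓
2: successors {4, 8}; p there: 4:F, 8:F. ✗
3: successors {4}; p there: 4:F. ✗
4: successors {8}; p there: 8:F. ✗
5: successors {1}; p there: 1:F. ✗
6: successors {6}; p there: 6:T. ✓
7: successors {5}; p there: 5:F. ✗
8: successors {1, 4}; p there: 1:F, 4:F. ✗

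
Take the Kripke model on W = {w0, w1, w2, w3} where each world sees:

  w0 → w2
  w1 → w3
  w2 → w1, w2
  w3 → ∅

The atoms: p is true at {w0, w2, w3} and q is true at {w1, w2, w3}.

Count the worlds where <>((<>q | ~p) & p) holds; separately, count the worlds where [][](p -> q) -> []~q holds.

For <>((<>q | ~p) & p):
w0: successors {w2}; (<>q | ~p) & p there: w2:T. ✓
w1: successors {w3}; (<>q | ~p) & p there: w3:F. ✗
w2: successors {w1, w2}; (<>q | ~p) & p there: w1:F, w2:T. ✓
w3: no successors, so <>((<>q | ~p) & p) fails. ✗
— 2 worlds.
For [][](p -> q) -> []~q:
w0: [][](p -> q) is T, []~q is F. ✗
w1: [][](p -> q) is T, []~q is F. ✗
w2: [][](p -> q) is T, []~q is F. ✗
w3: [][](p -> q) is T, []~q is T. ✓
— 1 world.

2 and 1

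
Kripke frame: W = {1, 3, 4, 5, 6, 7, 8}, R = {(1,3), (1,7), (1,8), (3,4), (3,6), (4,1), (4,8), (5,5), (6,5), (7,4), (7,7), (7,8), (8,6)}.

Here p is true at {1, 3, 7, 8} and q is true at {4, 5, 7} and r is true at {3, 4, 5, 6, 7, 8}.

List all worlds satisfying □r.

1: successors {3, 7, 8}; r there: 3:T, 7:T, 8:T. ✓
3: successors {4, 6}; r there: 4:T, 6:T. ✓
4: successors {1, 8}; r there: 1:F, 8:T. ✗
5: successors {5}; r there: 5:T. ✓
6: successors {5}; r there: 5:T. ✓
7: successors {4, 7, 8}; r there: 4:T, 7:T, 8:T. ✓
8: successors {6}; r there: 6:T. ✓

{1, 3, 5, 6, 7, 8}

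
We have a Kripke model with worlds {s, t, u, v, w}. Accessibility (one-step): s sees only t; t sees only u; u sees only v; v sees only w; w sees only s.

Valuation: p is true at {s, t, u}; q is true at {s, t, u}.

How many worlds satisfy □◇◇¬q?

s: successors {t}; ◇◇¬q there: t:T. ✓
t: successors {u}; ◇◇¬q there: u:T. ✓
u: successors {v}; ◇◇¬q there: v:F. ✗
v: successors {w}; ◇◇¬q there: w:F. ✗
w: successors {s}; ◇◇¬q there: s:F. ✗
Satisfying worlds: {s, t}.

2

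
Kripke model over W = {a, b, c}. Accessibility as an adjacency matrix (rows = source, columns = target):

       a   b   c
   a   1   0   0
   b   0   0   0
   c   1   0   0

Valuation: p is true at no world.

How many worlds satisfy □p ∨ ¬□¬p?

1

a: □p is F, ¬□¬p is F. ✗
b: □p is T, ¬□¬p is F. ✓
c: □p is F, ¬□¬p is F. ✗
Satisfying worlds: {b}.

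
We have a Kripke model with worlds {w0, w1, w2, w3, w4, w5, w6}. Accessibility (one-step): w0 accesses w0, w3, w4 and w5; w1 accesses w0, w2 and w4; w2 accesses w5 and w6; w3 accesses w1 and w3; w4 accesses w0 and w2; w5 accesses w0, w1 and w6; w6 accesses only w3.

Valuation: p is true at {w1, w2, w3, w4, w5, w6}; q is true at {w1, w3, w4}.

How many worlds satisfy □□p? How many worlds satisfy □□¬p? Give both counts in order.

1 and 0

For □□p:
w0: successors {w0, w3, w4, w5}; □p there: w0:F, w3:T, w4:F, w5:F. ✗
w1: successors {w0, w2, w4}; □p there: w0:F, w2:T, w4:F. ✗
w2: successors {w5, w6}; □p there: w5:F, w6:T. ✗
w3: successors {w1, w3}; □p there: w1:F, w3:T. ✗
w4: successors {w0, w2}; □p there: w0:F, w2:T. ✗
w5: successors {w0, w1, w6}; □p there: w0:F, w1:F, w6:T. ✗
w6: successors {w3}; □p there: w3:T. ✓
— 1 world.
For □□¬p:
w0: successors {w0, w3, w4, w5}; □¬p there: w0:F, w3:F, w4:F, w5:F. ✗
w1: successors {w0, w2, w4}; □¬p there: w0:F, w2:F, w4:F. ✗
w2: successors {w5, w6}; □¬p there: w5:F, w6:F. ✗
w3: successors {w1, w3}; □¬p there: w1:F, w3:F. ✗
w4: successors {w0, w2}; □¬p there: w0:F, w2:F. ✗
w5: successors {w0, w1, w6}; □¬p there: w0:F, w1:F, w6:F. ✗
w6: successors {w3}; □¬p there: w3:F. ✗
— 0 worlds.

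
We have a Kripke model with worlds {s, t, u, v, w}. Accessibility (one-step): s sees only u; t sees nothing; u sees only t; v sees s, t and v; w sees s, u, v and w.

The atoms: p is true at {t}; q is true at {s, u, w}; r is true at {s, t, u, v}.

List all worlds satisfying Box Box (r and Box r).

{s, t, u, v}

s: successors {u}; Box (r and Box r) there: u:T. ✓
t: no successors, so Box Box (r and Box r) holds vacuously. ✓
u: successors {t}; Box (r and Box r) there: t:T. ✓
v: successors {s, t, v}; Box (r and Box r) there: s:T, t:T, v:T. ✓
w: successors {s, u, v, w}; Box (r and Box r) there: s:T, u:T, v:T, w:F. ✗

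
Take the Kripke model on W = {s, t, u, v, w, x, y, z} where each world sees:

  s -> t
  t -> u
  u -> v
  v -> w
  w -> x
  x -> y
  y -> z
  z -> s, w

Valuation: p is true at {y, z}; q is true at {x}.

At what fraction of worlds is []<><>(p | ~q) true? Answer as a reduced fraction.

s: successors {t}; <><>(p | ~q) there: t:T. ✓
t: successors {u}; <><>(p | ~q) there: u:T. ✓
u: successors {v}; <><>(p | ~q) there: v:F. ✗
v: successors {w}; <><>(p | ~q) there: w:T. ✓
w: successors {x}; <><>(p | ~q) there: x:T. ✓
x: successors {y}; <><>(p | ~q) there: y:T. ✓
y: successors {z}; <><>(p | ~q) there: z:T. ✓
z: successors {s, w}; <><>(p | ~q) there: s:T, w:T. ✓
That's 7 of 8 worlds, so 7/8.

7/8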